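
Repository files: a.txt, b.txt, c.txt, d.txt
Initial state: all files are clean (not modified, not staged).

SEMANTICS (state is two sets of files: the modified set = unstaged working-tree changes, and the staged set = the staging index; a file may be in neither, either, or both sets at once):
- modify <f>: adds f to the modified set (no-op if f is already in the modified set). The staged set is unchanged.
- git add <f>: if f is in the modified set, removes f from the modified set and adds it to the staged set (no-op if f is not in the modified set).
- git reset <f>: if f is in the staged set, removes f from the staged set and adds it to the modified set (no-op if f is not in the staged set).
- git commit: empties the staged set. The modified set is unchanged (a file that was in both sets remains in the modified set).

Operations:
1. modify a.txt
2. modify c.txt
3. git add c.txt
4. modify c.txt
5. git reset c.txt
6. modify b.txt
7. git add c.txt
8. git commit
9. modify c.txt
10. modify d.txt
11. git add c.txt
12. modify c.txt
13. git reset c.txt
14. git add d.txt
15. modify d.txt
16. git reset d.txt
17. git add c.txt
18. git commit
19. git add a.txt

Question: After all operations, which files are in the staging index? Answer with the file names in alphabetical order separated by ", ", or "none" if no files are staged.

After op 1 (modify a.txt): modified={a.txt} staged={none}
After op 2 (modify c.txt): modified={a.txt, c.txt} staged={none}
After op 3 (git add c.txt): modified={a.txt} staged={c.txt}
After op 4 (modify c.txt): modified={a.txt, c.txt} staged={c.txt}
After op 5 (git reset c.txt): modified={a.txt, c.txt} staged={none}
After op 6 (modify b.txt): modified={a.txt, b.txt, c.txt} staged={none}
After op 7 (git add c.txt): modified={a.txt, b.txt} staged={c.txt}
After op 8 (git commit): modified={a.txt, b.txt} staged={none}
After op 9 (modify c.txt): modified={a.txt, b.txt, c.txt} staged={none}
After op 10 (modify d.txt): modified={a.txt, b.txt, c.txt, d.txt} staged={none}
After op 11 (git add c.txt): modified={a.txt, b.txt, d.txt} staged={c.txt}
After op 12 (modify c.txt): modified={a.txt, b.txt, c.txt, d.txt} staged={c.txt}
After op 13 (git reset c.txt): modified={a.txt, b.txt, c.txt, d.txt} staged={none}
After op 14 (git add d.txt): modified={a.txt, b.txt, c.txt} staged={d.txt}
After op 15 (modify d.txt): modified={a.txt, b.txt, c.txt, d.txt} staged={d.txt}
After op 16 (git reset d.txt): modified={a.txt, b.txt, c.txt, d.txt} staged={none}
After op 17 (git add c.txt): modified={a.txt, b.txt, d.txt} staged={c.txt}
After op 18 (git commit): modified={a.txt, b.txt, d.txt} staged={none}
After op 19 (git add a.txt): modified={b.txt, d.txt} staged={a.txt}

Answer: a.txt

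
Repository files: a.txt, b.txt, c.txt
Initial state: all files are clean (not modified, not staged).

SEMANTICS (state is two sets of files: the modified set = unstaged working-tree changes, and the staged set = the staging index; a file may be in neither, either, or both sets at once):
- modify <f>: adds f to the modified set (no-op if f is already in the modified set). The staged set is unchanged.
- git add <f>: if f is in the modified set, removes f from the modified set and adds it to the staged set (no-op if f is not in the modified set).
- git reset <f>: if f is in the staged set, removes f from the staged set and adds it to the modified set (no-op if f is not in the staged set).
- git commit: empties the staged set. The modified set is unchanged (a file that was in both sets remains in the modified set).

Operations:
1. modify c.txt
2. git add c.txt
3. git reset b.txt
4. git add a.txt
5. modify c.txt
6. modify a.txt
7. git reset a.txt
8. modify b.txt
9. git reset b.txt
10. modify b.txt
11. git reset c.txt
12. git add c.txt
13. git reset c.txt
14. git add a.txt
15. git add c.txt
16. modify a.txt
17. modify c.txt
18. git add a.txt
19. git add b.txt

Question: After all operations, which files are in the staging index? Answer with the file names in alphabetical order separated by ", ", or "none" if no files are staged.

After op 1 (modify c.txt): modified={c.txt} staged={none}
After op 2 (git add c.txt): modified={none} staged={c.txt}
After op 3 (git reset b.txt): modified={none} staged={c.txt}
After op 4 (git add a.txt): modified={none} staged={c.txt}
After op 5 (modify c.txt): modified={c.txt} staged={c.txt}
After op 6 (modify a.txt): modified={a.txt, c.txt} staged={c.txt}
After op 7 (git reset a.txt): modified={a.txt, c.txt} staged={c.txt}
After op 8 (modify b.txt): modified={a.txt, b.txt, c.txt} staged={c.txt}
After op 9 (git reset b.txt): modified={a.txt, b.txt, c.txt} staged={c.txt}
After op 10 (modify b.txt): modified={a.txt, b.txt, c.txt} staged={c.txt}
After op 11 (git reset c.txt): modified={a.txt, b.txt, c.txt} staged={none}
After op 12 (git add c.txt): modified={a.txt, b.txt} staged={c.txt}
After op 13 (git reset c.txt): modified={a.txt, b.txt, c.txt} staged={none}
After op 14 (git add a.txt): modified={b.txt, c.txt} staged={a.txt}
After op 15 (git add c.txt): modified={b.txt} staged={a.txt, c.txt}
After op 16 (modify a.txt): modified={a.txt, b.txt} staged={a.txt, c.txt}
After op 17 (modify c.txt): modified={a.txt, b.txt, c.txt} staged={a.txt, c.txt}
After op 18 (git add a.txt): modified={b.txt, c.txt} staged={a.txt, c.txt}
After op 19 (git add b.txt): modified={c.txt} staged={a.txt, b.txt, c.txt}

Answer: a.txt, b.txt, c.txt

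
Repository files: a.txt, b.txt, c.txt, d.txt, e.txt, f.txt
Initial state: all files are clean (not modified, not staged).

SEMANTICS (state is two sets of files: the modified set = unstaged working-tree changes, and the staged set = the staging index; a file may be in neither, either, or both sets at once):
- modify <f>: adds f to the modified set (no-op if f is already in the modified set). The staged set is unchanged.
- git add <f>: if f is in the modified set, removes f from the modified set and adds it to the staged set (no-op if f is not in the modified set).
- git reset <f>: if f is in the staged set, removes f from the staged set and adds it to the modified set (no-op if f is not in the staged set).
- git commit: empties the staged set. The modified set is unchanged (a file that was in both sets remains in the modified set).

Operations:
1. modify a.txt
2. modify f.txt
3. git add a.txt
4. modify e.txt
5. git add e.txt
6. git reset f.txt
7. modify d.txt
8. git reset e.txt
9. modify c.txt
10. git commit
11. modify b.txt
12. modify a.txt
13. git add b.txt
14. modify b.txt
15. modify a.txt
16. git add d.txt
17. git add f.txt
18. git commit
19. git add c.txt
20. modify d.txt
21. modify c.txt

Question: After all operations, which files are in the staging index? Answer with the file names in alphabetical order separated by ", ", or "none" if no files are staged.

Answer: c.txt

Derivation:
After op 1 (modify a.txt): modified={a.txt} staged={none}
After op 2 (modify f.txt): modified={a.txt, f.txt} staged={none}
After op 3 (git add a.txt): modified={f.txt} staged={a.txt}
After op 4 (modify e.txt): modified={e.txt, f.txt} staged={a.txt}
After op 5 (git add e.txt): modified={f.txt} staged={a.txt, e.txt}
After op 6 (git reset f.txt): modified={f.txt} staged={a.txt, e.txt}
After op 7 (modify d.txt): modified={d.txt, f.txt} staged={a.txt, e.txt}
After op 8 (git reset e.txt): modified={d.txt, e.txt, f.txt} staged={a.txt}
After op 9 (modify c.txt): modified={c.txt, d.txt, e.txt, f.txt} staged={a.txt}
After op 10 (git commit): modified={c.txt, d.txt, e.txt, f.txt} staged={none}
After op 11 (modify b.txt): modified={b.txt, c.txt, d.txt, e.txt, f.txt} staged={none}
After op 12 (modify a.txt): modified={a.txt, b.txt, c.txt, d.txt, e.txt, f.txt} staged={none}
After op 13 (git add b.txt): modified={a.txt, c.txt, d.txt, e.txt, f.txt} staged={b.txt}
After op 14 (modify b.txt): modified={a.txt, b.txt, c.txt, d.txt, e.txt, f.txt} staged={b.txt}
After op 15 (modify a.txt): modified={a.txt, b.txt, c.txt, d.txt, e.txt, f.txt} staged={b.txt}
After op 16 (git add d.txt): modified={a.txt, b.txt, c.txt, e.txt, f.txt} staged={b.txt, d.txt}
After op 17 (git add f.txt): modified={a.txt, b.txt, c.txt, e.txt} staged={b.txt, d.txt, f.txt}
After op 18 (git commit): modified={a.txt, b.txt, c.txt, e.txt} staged={none}
After op 19 (git add c.txt): modified={a.txt, b.txt, e.txt} staged={c.txt}
After op 20 (modify d.txt): modified={a.txt, b.txt, d.txt, e.txt} staged={c.txt}
After op 21 (modify c.txt): modified={a.txt, b.txt, c.txt, d.txt, e.txt} staged={c.txt}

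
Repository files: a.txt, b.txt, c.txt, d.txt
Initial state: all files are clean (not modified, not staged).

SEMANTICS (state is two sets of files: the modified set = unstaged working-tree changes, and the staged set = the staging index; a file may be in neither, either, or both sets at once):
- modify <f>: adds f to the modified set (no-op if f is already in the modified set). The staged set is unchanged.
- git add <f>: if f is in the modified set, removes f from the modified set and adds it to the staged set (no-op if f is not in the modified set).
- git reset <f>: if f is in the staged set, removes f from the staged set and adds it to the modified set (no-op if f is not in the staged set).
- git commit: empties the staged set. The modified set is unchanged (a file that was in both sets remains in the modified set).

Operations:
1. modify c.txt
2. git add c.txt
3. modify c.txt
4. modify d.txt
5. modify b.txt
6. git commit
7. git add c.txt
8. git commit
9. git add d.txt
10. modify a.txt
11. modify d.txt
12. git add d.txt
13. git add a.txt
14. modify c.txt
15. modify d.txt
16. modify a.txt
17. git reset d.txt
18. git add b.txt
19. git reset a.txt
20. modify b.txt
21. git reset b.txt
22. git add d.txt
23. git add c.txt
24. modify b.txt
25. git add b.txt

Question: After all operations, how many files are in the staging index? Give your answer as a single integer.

After op 1 (modify c.txt): modified={c.txt} staged={none}
After op 2 (git add c.txt): modified={none} staged={c.txt}
After op 3 (modify c.txt): modified={c.txt} staged={c.txt}
After op 4 (modify d.txt): modified={c.txt, d.txt} staged={c.txt}
After op 5 (modify b.txt): modified={b.txt, c.txt, d.txt} staged={c.txt}
After op 6 (git commit): modified={b.txt, c.txt, d.txt} staged={none}
After op 7 (git add c.txt): modified={b.txt, d.txt} staged={c.txt}
After op 8 (git commit): modified={b.txt, d.txt} staged={none}
After op 9 (git add d.txt): modified={b.txt} staged={d.txt}
After op 10 (modify a.txt): modified={a.txt, b.txt} staged={d.txt}
After op 11 (modify d.txt): modified={a.txt, b.txt, d.txt} staged={d.txt}
After op 12 (git add d.txt): modified={a.txt, b.txt} staged={d.txt}
After op 13 (git add a.txt): modified={b.txt} staged={a.txt, d.txt}
After op 14 (modify c.txt): modified={b.txt, c.txt} staged={a.txt, d.txt}
After op 15 (modify d.txt): modified={b.txt, c.txt, d.txt} staged={a.txt, d.txt}
After op 16 (modify a.txt): modified={a.txt, b.txt, c.txt, d.txt} staged={a.txt, d.txt}
After op 17 (git reset d.txt): modified={a.txt, b.txt, c.txt, d.txt} staged={a.txt}
After op 18 (git add b.txt): modified={a.txt, c.txt, d.txt} staged={a.txt, b.txt}
After op 19 (git reset a.txt): modified={a.txt, c.txt, d.txt} staged={b.txt}
After op 20 (modify b.txt): modified={a.txt, b.txt, c.txt, d.txt} staged={b.txt}
After op 21 (git reset b.txt): modified={a.txt, b.txt, c.txt, d.txt} staged={none}
After op 22 (git add d.txt): modified={a.txt, b.txt, c.txt} staged={d.txt}
After op 23 (git add c.txt): modified={a.txt, b.txt} staged={c.txt, d.txt}
After op 24 (modify b.txt): modified={a.txt, b.txt} staged={c.txt, d.txt}
After op 25 (git add b.txt): modified={a.txt} staged={b.txt, c.txt, d.txt}
Final staged set: {b.txt, c.txt, d.txt} -> count=3

Answer: 3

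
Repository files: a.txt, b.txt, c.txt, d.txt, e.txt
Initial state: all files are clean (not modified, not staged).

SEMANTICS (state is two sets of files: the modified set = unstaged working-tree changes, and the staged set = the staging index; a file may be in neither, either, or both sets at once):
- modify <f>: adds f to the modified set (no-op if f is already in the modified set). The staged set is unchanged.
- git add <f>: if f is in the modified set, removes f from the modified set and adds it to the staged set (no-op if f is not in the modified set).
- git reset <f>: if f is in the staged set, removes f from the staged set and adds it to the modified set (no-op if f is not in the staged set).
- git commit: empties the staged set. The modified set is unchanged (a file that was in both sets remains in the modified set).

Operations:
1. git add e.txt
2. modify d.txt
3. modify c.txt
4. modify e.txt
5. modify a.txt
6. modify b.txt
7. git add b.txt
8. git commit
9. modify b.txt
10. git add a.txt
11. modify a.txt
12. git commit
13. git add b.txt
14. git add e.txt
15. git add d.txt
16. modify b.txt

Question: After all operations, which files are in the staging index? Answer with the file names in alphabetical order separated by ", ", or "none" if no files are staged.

After op 1 (git add e.txt): modified={none} staged={none}
After op 2 (modify d.txt): modified={d.txt} staged={none}
After op 3 (modify c.txt): modified={c.txt, d.txt} staged={none}
After op 4 (modify e.txt): modified={c.txt, d.txt, e.txt} staged={none}
After op 5 (modify a.txt): modified={a.txt, c.txt, d.txt, e.txt} staged={none}
After op 6 (modify b.txt): modified={a.txt, b.txt, c.txt, d.txt, e.txt} staged={none}
After op 7 (git add b.txt): modified={a.txt, c.txt, d.txt, e.txt} staged={b.txt}
After op 8 (git commit): modified={a.txt, c.txt, d.txt, e.txt} staged={none}
After op 9 (modify b.txt): modified={a.txt, b.txt, c.txt, d.txt, e.txt} staged={none}
After op 10 (git add a.txt): modified={b.txt, c.txt, d.txt, e.txt} staged={a.txt}
After op 11 (modify a.txt): modified={a.txt, b.txt, c.txt, d.txt, e.txt} staged={a.txt}
After op 12 (git commit): modified={a.txt, b.txt, c.txt, d.txt, e.txt} staged={none}
After op 13 (git add b.txt): modified={a.txt, c.txt, d.txt, e.txt} staged={b.txt}
After op 14 (git add e.txt): modified={a.txt, c.txt, d.txt} staged={b.txt, e.txt}
After op 15 (git add d.txt): modified={a.txt, c.txt} staged={b.txt, d.txt, e.txt}
After op 16 (modify b.txt): modified={a.txt, b.txt, c.txt} staged={b.txt, d.txt, e.txt}

Answer: b.txt, d.txt, e.txt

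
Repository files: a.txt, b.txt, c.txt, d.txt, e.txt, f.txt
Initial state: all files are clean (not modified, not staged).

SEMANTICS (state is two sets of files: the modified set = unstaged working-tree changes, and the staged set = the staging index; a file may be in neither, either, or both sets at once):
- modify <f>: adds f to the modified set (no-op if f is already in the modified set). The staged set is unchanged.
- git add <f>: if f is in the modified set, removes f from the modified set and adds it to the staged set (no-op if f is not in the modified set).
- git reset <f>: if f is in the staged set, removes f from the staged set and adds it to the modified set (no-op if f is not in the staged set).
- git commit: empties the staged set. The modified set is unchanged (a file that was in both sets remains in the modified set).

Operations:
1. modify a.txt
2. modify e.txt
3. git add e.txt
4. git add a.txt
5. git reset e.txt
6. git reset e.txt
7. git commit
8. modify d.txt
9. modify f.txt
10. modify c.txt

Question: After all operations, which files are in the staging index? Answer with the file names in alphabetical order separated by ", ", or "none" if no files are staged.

Answer: none

Derivation:
After op 1 (modify a.txt): modified={a.txt} staged={none}
After op 2 (modify e.txt): modified={a.txt, e.txt} staged={none}
After op 3 (git add e.txt): modified={a.txt} staged={e.txt}
After op 4 (git add a.txt): modified={none} staged={a.txt, e.txt}
After op 5 (git reset e.txt): modified={e.txt} staged={a.txt}
After op 6 (git reset e.txt): modified={e.txt} staged={a.txt}
After op 7 (git commit): modified={e.txt} staged={none}
After op 8 (modify d.txt): modified={d.txt, e.txt} staged={none}
After op 9 (modify f.txt): modified={d.txt, e.txt, f.txt} staged={none}
After op 10 (modify c.txt): modified={c.txt, d.txt, e.txt, f.txt} staged={none}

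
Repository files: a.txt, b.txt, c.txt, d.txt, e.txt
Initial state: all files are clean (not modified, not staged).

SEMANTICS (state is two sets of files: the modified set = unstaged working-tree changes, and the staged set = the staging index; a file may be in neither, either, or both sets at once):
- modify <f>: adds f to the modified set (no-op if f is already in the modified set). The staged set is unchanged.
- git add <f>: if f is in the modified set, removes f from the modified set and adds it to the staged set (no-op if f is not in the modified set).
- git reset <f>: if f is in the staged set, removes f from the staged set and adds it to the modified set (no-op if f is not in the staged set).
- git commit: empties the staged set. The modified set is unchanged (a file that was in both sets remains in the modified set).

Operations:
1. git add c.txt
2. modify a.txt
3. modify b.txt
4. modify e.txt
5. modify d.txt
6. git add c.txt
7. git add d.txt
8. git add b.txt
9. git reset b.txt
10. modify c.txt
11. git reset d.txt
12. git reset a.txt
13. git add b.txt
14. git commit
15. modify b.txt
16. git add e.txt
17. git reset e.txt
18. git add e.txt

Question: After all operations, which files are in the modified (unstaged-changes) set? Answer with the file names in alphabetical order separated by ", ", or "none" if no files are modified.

Answer: a.txt, b.txt, c.txt, d.txt

Derivation:
After op 1 (git add c.txt): modified={none} staged={none}
After op 2 (modify a.txt): modified={a.txt} staged={none}
After op 3 (modify b.txt): modified={a.txt, b.txt} staged={none}
After op 4 (modify e.txt): modified={a.txt, b.txt, e.txt} staged={none}
After op 5 (modify d.txt): modified={a.txt, b.txt, d.txt, e.txt} staged={none}
After op 6 (git add c.txt): modified={a.txt, b.txt, d.txt, e.txt} staged={none}
After op 7 (git add d.txt): modified={a.txt, b.txt, e.txt} staged={d.txt}
After op 8 (git add b.txt): modified={a.txt, e.txt} staged={b.txt, d.txt}
After op 9 (git reset b.txt): modified={a.txt, b.txt, e.txt} staged={d.txt}
After op 10 (modify c.txt): modified={a.txt, b.txt, c.txt, e.txt} staged={d.txt}
After op 11 (git reset d.txt): modified={a.txt, b.txt, c.txt, d.txt, e.txt} staged={none}
After op 12 (git reset a.txt): modified={a.txt, b.txt, c.txt, d.txt, e.txt} staged={none}
After op 13 (git add b.txt): modified={a.txt, c.txt, d.txt, e.txt} staged={b.txt}
After op 14 (git commit): modified={a.txt, c.txt, d.txt, e.txt} staged={none}
After op 15 (modify b.txt): modified={a.txt, b.txt, c.txt, d.txt, e.txt} staged={none}
After op 16 (git add e.txt): modified={a.txt, b.txt, c.txt, d.txt} staged={e.txt}
After op 17 (git reset e.txt): modified={a.txt, b.txt, c.txt, d.txt, e.txt} staged={none}
After op 18 (git add e.txt): modified={a.txt, b.txt, c.txt, d.txt} staged={e.txt}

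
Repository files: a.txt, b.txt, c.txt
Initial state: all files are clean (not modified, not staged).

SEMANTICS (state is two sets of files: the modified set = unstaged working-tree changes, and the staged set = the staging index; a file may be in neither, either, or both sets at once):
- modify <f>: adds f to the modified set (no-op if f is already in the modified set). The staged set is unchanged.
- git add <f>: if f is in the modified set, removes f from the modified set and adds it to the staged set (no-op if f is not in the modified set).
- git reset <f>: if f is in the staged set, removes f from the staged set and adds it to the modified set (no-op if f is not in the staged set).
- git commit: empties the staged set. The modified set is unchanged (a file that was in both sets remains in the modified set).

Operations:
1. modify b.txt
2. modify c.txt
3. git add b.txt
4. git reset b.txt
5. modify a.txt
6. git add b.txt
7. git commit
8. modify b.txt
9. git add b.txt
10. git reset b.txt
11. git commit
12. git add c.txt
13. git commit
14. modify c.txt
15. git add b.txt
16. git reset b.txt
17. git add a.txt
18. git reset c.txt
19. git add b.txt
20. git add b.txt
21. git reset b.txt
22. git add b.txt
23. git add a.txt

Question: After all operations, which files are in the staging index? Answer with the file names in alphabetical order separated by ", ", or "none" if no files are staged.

After op 1 (modify b.txt): modified={b.txt} staged={none}
After op 2 (modify c.txt): modified={b.txt, c.txt} staged={none}
After op 3 (git add b.txt): modified={c.txt} staged={b.txt}
After op 4 (git reset b.txt): modified={b.txt, c.txt} staged={none}
After op 5 (modify a.txt): modified={a.txt, b.txt, c.txt} staged={none}
After op 6 (git add b.txt): modified={a.txt, c.txt} staged={b.txt}
After op 7 (git commit): modified={a.txt, c.txt} staged={none}
After op 8 (modify b.txt): modified={a.txt, b.txt, c.txt} staged={none}
After op 9 (git add b.txt): modified={a.txt, c.txt} staged={b.txt}
After op 10 (git reset b.txt): modified={a.txt, b.txt, c.txt} staged={none}
After op 11 (git commit): modified={a.txt, b.txt, c.txt} staged={none}
After op 12 (git add c.txt): modified={a.txt, b.txt} staged={c.txt}
After op 13 (git commit): modified={a.txt, b.txt} staged={none}
After op 14 (modify c.txt): modified={a.txt, b.txt, c.txt} staged={none}
After op 15 (git add b.txt): modified={a.txt, c.txt} staged={b.txt}
After op 16 (git reset b.txt): modified={a.txt, b.txt, c.txt} staged={none}
After op 17 (git add a.txt): modified={b.txt, c.txt} staged={a.txt}
After op 18 (git reset c.txt): modified={b.txt, c.txt} staged={a.txt}
After op 19 (git add b.txt): modified={c.txt} staged={a.txt, b.txt}
After op 20 (git add b.txt): modified={c.txt} staged={a.txt, b.txt}
After op 21 (git reset b.txt): modified={b.txt, c.txt} staged={a.txt}
After op 22 (git add b.txt): modified={c.txt} staged={a.txt, b.txt}
After op 23 (git add a.txt): modified={c.txt} staged={a.txt, b.txt}

Answer: a.txt, b.txt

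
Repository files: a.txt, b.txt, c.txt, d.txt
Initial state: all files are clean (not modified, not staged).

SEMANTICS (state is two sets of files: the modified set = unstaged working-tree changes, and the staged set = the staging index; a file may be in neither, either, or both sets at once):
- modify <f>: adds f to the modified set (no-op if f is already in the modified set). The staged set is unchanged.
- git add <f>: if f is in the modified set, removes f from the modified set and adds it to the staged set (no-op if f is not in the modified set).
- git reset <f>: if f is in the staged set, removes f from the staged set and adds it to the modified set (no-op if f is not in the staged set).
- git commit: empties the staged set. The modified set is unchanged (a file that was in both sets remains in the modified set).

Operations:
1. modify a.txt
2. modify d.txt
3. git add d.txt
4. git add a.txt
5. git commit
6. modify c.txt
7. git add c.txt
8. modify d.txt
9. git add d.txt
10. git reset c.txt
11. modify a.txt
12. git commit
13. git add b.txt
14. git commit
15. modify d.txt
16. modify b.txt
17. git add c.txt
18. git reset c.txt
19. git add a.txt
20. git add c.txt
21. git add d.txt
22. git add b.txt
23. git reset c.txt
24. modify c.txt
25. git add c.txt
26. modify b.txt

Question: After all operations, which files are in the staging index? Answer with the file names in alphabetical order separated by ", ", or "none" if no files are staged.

Answer: a.txt, b.txt, c.txt, d.txt

Derivation:
After op 1 (modify a.txt): modified={a.txt} staged={none}
After op 2 (modify d.txt): modified={a.txt, d.txt} staged={none}
After op 3 (git add d.txt): modified={a.txt} staged={d.txt}
After op 4 (git add a.txt): modified={none} staged={a.txt, d.txt}
After op 5 (git commit): modified={none} staged={none}
After op 6 (modify c.txt): modified={c.txt} staged={none}
After op 7 (git add c.txt): modified={none} staged={c.txt}
After op 8 (modify d.txt): modified={d.txt} staged={c.txt}
After op 9 (git add d.txt): modified={none} staged={c.txt, d.txt}
After op 10 (git reset c.txt): modified={c.txt} staged={d.txt}
After op 11 (modify a.txt): modified={a.txt, c.txt} staged={d.txt}
After op 12 (git commit): modified={a.txt, c.txt} staged={none}
After op 13 (git add b.txt): modified={a.txt, c.txt} staged={none}
After op 14 (git commit): modified={a.txt, c.txt} staged={none}
After op 15 (modify d.txt): modified={a.txt, c.txt, d.txt} staged={none}
After op 16 (modify b.txt): modified={a.txt, b.txt, c.txt, d.txt} staged={none}
After op 17 (git add c.txt): modified={a.txt, b.txt, d.txt} staged={c.txt}
After op 18 (git reset c.txt): modified={a.txt, b.txt, c.txt, d.txt} staged={none}
After op 19 (git add a.txt): modified={b.txt, c.txt, d.txt} staged={a.txt}
After op 20 (git add c.txt): modified={b.txt, d.txt} staged={a.txt, c.txt}
After op 21 (git add d.txt): modified={b.txt} staged={a.txt, c.txt, d.txt}
After op 22 (git add b.txt): modified={none} staged={a.txt, b.txt, c.txt, d.txt}
After op 23 (git reset c.txt): modified={c.txt} staged={a.txt, b.txt, d.txt}
After op 24 (modify c.txt): modified={c.txt} staged={a.txt, b.txt, d.txt}
After op 25 (git add c.txt): modified={none} staged={a.txt, b.txt, c.txt, d.txt}
After op 26 (modify b.txt): modified={b.txt} staged={a.txt, b.txt, c.txt, d.txt}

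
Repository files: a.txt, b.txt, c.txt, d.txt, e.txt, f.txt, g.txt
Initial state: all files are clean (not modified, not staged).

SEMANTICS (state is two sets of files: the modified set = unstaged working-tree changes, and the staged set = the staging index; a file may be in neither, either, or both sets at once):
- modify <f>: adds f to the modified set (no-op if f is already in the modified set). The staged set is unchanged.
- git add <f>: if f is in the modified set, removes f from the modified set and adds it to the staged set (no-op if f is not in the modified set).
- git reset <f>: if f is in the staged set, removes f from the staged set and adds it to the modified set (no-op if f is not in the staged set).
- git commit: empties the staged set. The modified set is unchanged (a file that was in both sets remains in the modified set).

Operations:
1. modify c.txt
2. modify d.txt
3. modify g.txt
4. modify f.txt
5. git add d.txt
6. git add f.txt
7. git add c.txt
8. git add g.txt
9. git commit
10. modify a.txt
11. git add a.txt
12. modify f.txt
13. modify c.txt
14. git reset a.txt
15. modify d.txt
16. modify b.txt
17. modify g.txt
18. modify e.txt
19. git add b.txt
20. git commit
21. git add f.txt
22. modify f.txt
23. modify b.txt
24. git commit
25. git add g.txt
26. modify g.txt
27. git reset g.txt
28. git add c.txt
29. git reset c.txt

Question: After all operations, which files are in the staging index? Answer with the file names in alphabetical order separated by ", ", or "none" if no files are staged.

Answer: none

Derivation:
After op 1 (modify c.txt): modified={c.txt} staged={none}
After op 2 (modify d.txt): modified={c.txt, d.txt} staged={none}
After op 3 (modify g.txt): modified={c.txt, d.txt, g.txt} staged={none}
After op 4 (modify f.txt): modified={c.txt, d.txt, f.txt, g.txt} staged={none}
After op 5 (git add d.txt): modified={c.txt, f.txt, g.txt} staged={d.txt}
After op 6 (git add f.txt): modified={c.txt, g.txt} staged={d.txt, f.txt}
After op 7 (git add c.txt): modified={g.txt} staged={c.txt, d.txt, f.txt}
After op 8 (git add g.txt): modified={none} staged={c.txt, d.txt, f.txt, g.txt}
After op 9 (git commit): modified={none} staged={none}
After op 10 (modify a.txt): modified={a.txt} staged={none}
After op 11 (git add a.txt): modified={none} staged={a.txt}
After op 12 (modify f.txt): modified={f.txt} staged={a.txt}
After op 13 (modify c.txt): modified={c.txt, f.txt} staged={a.txt}
After op 14 (git reset a.txt): modified={a.txt, c.txt, f.txt} staged={none}
After op 15 (modify d.txt): modified={a.txt, c.txt, d.txt, f.txt} staged={none}
After op 16 (modify b.txt): modified={a.txt, b.txt, c.txt, d.txt, f.txt} staged={none}
After op 17 (modify g.txt): modified={a.txt, b.txt, c.txt, d.txt, f.txt, g.txt} staged={none}
After op 18 (modify e.txt): modified={a.txt, b.txt, c.txt, d.txt, e.txt, f.txt, g.txt} staged={none}
After op 19 (git add b.txt): modified={a.txt, c.txt, d.txt, e.txt, f.txt, g.txt} staged={b.txt}
After op 20 (git commit): modified={a.txt, c.txt, d.txt, e.txt, f.txt, g.txt} staged={none}
After op 21 (git add f.txt): modified={a.txt, c.txt, d.txt, e.txt, g.txt} staged={f.txt}
After op 22 (modify f.txt): modified={a.txt, c.txt, d.txt, e.txt, f.txt, g.txt} staged={f.txt}
After op 23 (modify b.txt): modified={a.txt, b.txt, c.txt, d.txt, e.txt, f.txt, g.txt} staged={f.txt}
After op 24 (git commit): modified={a.txt, b.txt, c.txt, d.txt, e.txt, f.txt, g.txt} staged={none}
After op 25 (git add g.txt): modified={a.txt, b.txt, c.txt, d.txt, e.txt, f.txt} staged={g.txt}
After op 26 (modify g.txt): modified={a.txt, b.txt, c.txt, d.txt, e.txt, f.txt, g.txt} staged={g.txt}
After op 27 (git reset g.txt): modified={a.txt, b.txt, c.txt, d.txt, e.txt, f.txt, g.txt} staged={none}
After op 28 (git add c.txt): modified={a.txt, b.txt, d.txt, e.txt, f.txt, g.txt} staged={c.txt}
After op 29 (git reset c.txt): modified={a.txt, b.txt, c.txt, d.txt, e.txt, f.txt, g.txt} staged={none}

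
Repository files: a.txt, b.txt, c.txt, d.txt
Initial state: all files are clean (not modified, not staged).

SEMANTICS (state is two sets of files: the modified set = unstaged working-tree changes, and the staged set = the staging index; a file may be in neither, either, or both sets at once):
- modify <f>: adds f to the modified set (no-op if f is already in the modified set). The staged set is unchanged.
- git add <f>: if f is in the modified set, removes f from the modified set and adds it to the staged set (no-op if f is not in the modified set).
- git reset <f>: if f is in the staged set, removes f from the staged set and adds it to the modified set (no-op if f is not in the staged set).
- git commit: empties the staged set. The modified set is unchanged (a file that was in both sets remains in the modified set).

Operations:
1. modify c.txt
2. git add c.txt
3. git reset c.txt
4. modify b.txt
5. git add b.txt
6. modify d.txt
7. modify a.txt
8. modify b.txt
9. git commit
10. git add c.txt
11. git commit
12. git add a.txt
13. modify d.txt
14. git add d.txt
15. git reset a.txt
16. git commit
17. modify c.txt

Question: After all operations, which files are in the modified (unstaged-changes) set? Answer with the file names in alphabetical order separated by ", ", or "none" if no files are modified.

After op 1 (modify c.txt): modified={c.txt} staged={none}
After op 2 (git add c.txt): modified={none} staged={c.txt}
After op 3 (git reset c.txt): modified={c.txt} staged={none}
After op 4 (modify b.txt): modified={b.txt, c.txt} staged={none}
After op 5 (git add b.txt): modified={c.txt} staged={b.txt}
After op 6 (modify d.txt): modified={c.txt, d.txt} staged={b.txt}
After op 7 (modify a.txt): modified={a.txt, c.txt, d.txt} staged={b.txt}
After op 8 (modify b.txt): modified={a.txt, b.txt, c.txt, d.txt} staged={b.txt}
After op 9 (git commit): modified={a.txt, b.txt, c.txt, d.txt} staged={none}
After op 10 (git add c.txt): modified={a.txt, b.txt, d.txt} staged={c.txt}
After op 11 (git commit): modified={a.txt, b.txt, d.txt} staged={none}
After op 12 (git add a.txt): modified={b.txt, d.txt} staged={a.txt}
After op 13 (modify d.txt): modified={b.txt, d.txt} staged={a.txt}
After op 14 (git add d.txt): modified={b.txt} staged={a.txt, d.txt}
After op 15 (git reset a.txt): modified={a.txt, b.txt} staged={d.txt}
After op 16 (git commit): modified={a.txt, b.txt} staged={none}
After op 17 (modify c.txt): modified={a.txt, b.txt, c.txt} staged={none}

Answer: a.txt, b.txt, c.txt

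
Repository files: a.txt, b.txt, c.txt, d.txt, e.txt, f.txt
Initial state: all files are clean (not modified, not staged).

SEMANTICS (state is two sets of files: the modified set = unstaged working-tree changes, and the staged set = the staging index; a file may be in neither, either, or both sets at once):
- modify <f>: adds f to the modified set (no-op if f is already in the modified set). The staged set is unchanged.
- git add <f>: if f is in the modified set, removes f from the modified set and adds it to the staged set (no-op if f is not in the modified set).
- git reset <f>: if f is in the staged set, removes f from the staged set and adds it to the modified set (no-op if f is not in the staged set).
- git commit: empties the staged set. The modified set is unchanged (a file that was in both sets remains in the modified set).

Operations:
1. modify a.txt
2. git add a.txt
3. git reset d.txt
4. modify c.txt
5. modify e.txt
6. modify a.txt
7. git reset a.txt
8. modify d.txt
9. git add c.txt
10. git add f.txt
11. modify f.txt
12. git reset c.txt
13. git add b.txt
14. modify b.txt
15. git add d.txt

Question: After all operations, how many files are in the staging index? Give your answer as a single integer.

Answer: 1

Derivation:
After op 1 (modify a.txt): modified={a.txt} staged={none}
After op 2 (git add a.txt): modified={none} staged={a.txt}
After op 3 (git reset d.txt): modified={none} staged={a.txt}
After op 4 (modify c.txt): modified={c.txt} staged={a.txt}
After op 5 (modify e.txt): modified={c.txt, e.txt} staged={a.txt}
After op 6 (modify a.txt): modified={a.txt, c.txt, e.txt} staged={a.txt}
After op 7 (git reset a.txt): modified={a.txt, c.txt, e.txt} staged={none}
After op 8 (modify d.txt): modified={a.txt, c.txt, d.txt, e.txt} staged={none}
After op 9 (git add c.txt): modified={a.txt, d.txt, e.txt} staged={c.txt}
After op 10 (git add f.txt): modified={a.txt, d.txt, e.txt} staged={c.txt}
After op 11 (modify f.txt): modified={a.txt, d.txt, e.txt, f.txt} staged={c.txt}
After op 12 (git reset c.txt): modified={a.txt, c.txt, d.txt, e.txt, f.txt} staged={none}
After op 13 (git add b.txt): modified={a.txt, c.txt, d.txt, e.txt, f.txt} staged={none}
After op 14 (modify b.txt): modified={a.txt, b.txt, c.txt, d.txt, e.txt, f.txt} staged={none}
After op 15 (git add d.txt): modified={a.txt, b.txt, c.txt, e.txt, f.txt} staged={d.txt}
Final staged set: {d.txt} -> count=1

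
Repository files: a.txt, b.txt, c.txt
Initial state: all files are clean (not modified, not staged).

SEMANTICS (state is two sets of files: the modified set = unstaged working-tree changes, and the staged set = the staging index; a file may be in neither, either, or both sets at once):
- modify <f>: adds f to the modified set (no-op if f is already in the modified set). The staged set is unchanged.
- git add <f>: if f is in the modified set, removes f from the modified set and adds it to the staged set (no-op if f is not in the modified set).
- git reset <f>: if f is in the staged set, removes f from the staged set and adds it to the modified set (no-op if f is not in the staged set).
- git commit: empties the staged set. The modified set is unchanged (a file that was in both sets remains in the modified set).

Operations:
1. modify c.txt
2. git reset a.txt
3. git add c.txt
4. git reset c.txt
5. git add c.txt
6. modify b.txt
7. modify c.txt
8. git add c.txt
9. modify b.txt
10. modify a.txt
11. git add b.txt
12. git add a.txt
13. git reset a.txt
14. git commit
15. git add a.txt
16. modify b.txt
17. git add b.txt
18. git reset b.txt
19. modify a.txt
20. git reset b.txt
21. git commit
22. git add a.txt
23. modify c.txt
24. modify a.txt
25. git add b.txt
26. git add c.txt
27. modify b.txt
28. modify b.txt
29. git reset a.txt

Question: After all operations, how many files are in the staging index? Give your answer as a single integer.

Answer: 2

Derivation:
After op 1 (modify c.txt): modified={c.txt} staged={none}
After op 2 (git reset a.txt): modified={c.txt} staged={none}
After op 3 (git add c.txt): modified={none} staged={c.txt}
After op 4 (git reset c.txt): modified={c.txt} staged={none}
After op 5 (git add c.txt): modified={none} staged={c.txt}
After op 6 (modify b.txt): modified={b.txt} staged={c.txt}
After op 7 (modify c.txt): modified={b.txt, c.txt} staged={c.txt}
After op 8 (git add c.txt): modified={b.txt} staged={c.txt}
After op 9 (modify b.txt): modified={b.txt} staged={c.txt}
After op 10 (modify a.txt): modified={a.txt, b.txt} staged={c.txt}
After op 11 (git add b.txt): modified={a.txt} staged={b.txt, c.txt}
After op 12 (git add a.txt): modified={none} staged={a.txt, b.txt, c.txt}
After op 13 (git reset a.txt): modified={a.txt} staged={b.txt, c.txt}
After op 14 (git commit): modified={a.txt} staged={none}
After op 15 (git add a.txt): modified={none} staged={a.txt}
After op 16 (modify b.txt): modified={b.txt} staged={a.txt}
After op 17 (git add b.txt): modified={none} staged={a.txt, b.txt}
After op 18 (git reset b.txt): modified={b.txt} staged={a.txt}
After op 19 (modify a.txt): modified={a.txt, b.txt} staged={a.txt}
After op 20 (git reset b.txt): modified={a.txt, b.txt} staged={a.txt}
After op 21 (git commit): modified={a.txt, b.txt} staged={none}
After op 22 (git add a.txt): modified={b.txt} staged={a.txt}
After op 23 (modify c.txt): modified={b.txt, c.txt} staged={a.txt}
After op 24 (modify a.txt): modified={a.txt, b.txt, c.txt} staged={a.txt}
After op 25 (git add b.txt): modified={a.txt, c.txt} staged={a.txt, b.txt}
After op 26 (git add c.txt): modified={a.txt} staged={a.txt, b.txt, c.txt}
After op 27 (modify b.txt): modified={a.txt, b.txt} staged={a.txt, b.txt, c.txt}
After op 28 (modify b.txt): modified={a.txt, b.txt} staged={a.txt, b.txt, c.txt}
After op 29 (git reset a.txt): modified={a.txt, b.txt} staged={b.txt, c.txt}
Final staged set: {b.txt, c.txt} -> count=2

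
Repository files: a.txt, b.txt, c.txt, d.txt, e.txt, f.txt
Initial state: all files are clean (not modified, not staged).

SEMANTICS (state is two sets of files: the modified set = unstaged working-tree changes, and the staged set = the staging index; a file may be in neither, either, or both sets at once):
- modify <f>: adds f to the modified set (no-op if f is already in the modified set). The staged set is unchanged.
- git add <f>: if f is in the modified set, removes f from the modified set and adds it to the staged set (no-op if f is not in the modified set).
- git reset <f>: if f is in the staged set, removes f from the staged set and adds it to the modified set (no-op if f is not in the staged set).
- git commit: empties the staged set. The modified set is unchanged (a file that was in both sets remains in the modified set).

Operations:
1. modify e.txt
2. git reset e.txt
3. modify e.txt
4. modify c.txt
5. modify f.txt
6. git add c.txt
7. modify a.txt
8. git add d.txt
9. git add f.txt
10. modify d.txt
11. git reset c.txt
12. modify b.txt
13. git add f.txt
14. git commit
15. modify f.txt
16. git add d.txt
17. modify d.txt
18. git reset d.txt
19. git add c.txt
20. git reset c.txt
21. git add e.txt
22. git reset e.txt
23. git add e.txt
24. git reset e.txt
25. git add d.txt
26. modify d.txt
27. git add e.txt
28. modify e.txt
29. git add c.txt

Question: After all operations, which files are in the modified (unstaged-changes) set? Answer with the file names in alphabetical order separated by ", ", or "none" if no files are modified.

After op 1 (modify e.txt): modified={e.txt} staged={none}
After op 2 (git reset e.txt): modified={e.txt} staged={none}
After op 3 (modify e.txt): modified={e.txt} staged={none}
After op 4 (modify c.txt): modified={c.txt, e.txt} staged={none}
After op 5 (modify f.txt): modified={c.txt, e.txt, f.txt} staged={none}
After op 6 (git add c.txt): modified={e.txt, f.txt} staged={c.txt}
After op 7 (modify a.txt): modified={a.txt, e.txt, f.txt} staged={c.txt}
After op 8 (git add d.txt): modified={a.txt, e.txt, f.txt} staged={c.txt}
After op 9 (git add f.txt): modified={a.txt, e.txt} staged={c.txt, f.txt}
After op 10 (modify d.txt): modified={a.txt, d.txt, e.txt} staged={c.txt, f.txt}
After op 11 (git reset c.txt): modified={a.txt, c.txt, d.txt, e.txt} staged={f.txt}
After op 12 (modify b.txt): modified={a.txt, b.txt, c.txt, d.txt, e.txt} staged={f.txt}
After op 13 (git add f.txt): modified={a.txt, b.txt, c.txt, d.txt, e.txt} staged={f.txt}
After op 14 (git commit): modified={a.txt, b.txt, c.txt, d.txt, e.txt} staged={none}
After op 15 (modify f.txt): modified={a.txt, b.txt, c.txt, d.txt, e.txt, f.txt} staged={none}
After op 16 (git add d.txt): modified={a.txt, b.txt, c.txt, e.txt, f.txt} staged={d.txt}
After op 17 (modify d.txt): modified={a.txt, b.txt, c.txt, d.txt, e.txt, f.txt} staged={d.txt}
After op 18 (git reset d.txt): modified={a.txt, b.txt, c.txt, d.txt, e.txt, f.txt} staged={none}
After op 19 (git add c.txt): modified={a.txt, b.txt, d.txt, e.txt, f.txt} staged={c.txt}
After op 20 (git reset c.txt): modified={a.txt, b.txt, c.txt, d.txt, e.txt, f.txt} staged={none}
After op 21 (git add e.txt): modified={a.txt, b.txt, c.txt, d.txt, f.txt} staged={e.txt}
After op 22 (git reset e.txt): modified={a.txt, b.txt, c.txt, d.txt, e.txt, f.txt} staged={none}
After op 23 (git add e.txt): modified={a.txt, b.txt, c.txt, d.txt, f.txt} staged={e.txt}
After op 24 (git reset e.txt): modified={a.txt, b.txt, c.txt, d.txt, e.txt, f.txt} staged={none}
After op 25 (git add d.txt): modified={a.txt, b.txt, c.txt, e.txt, f.txt} staged={d.txt}
After op 26 (modify d.txt): modified={a.txt, b.txt, c.txt, d.txt, e.txt, f.txt} staged={d.txt}
After op 27 (git add e.txt): modified={a.txt, b.txt, c.txt, d.txt, f.txt} staged={d.txt, e.txt}
After op 28 (modify e.txt): modified={a.txt, b.txt, c.txt, d.txt, e.txt, f.txt} staged={d.txt, e.txt}
After op 29 (git add c.txt): modified={a.txt, b.txt, d.txt, e.txt, f.txt} staged={c.txt, d.txt, e.txt}

Answer: a.txt, b.txt, d.txt, e.txt, f.txt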